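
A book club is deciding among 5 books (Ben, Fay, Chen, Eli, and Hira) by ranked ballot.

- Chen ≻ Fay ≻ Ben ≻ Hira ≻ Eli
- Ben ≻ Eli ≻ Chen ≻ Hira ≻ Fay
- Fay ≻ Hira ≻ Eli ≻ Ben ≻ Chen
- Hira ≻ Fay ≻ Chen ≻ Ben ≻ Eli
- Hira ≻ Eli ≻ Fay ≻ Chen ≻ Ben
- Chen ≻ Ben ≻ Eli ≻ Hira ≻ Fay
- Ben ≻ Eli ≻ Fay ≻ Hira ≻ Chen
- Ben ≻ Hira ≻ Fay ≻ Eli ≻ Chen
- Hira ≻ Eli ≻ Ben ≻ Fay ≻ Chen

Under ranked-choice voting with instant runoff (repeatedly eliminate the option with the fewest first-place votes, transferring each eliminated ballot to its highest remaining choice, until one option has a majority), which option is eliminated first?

Eli

Round 1: Ben 3, Hira 3, Chen 2, Fay 1, Eli 0. Eli has the fewest and is eliminated.
Round 2: Ben 3, Hira 3, Chen 2, Fay 1. Fay has the fewest and is eliminated.
Round 3: Hira 4, Ben 3, Chen 2. Chen has the fewest and is eliminated.
Round 4: Ben 5, Hira 4. Ben has a majority.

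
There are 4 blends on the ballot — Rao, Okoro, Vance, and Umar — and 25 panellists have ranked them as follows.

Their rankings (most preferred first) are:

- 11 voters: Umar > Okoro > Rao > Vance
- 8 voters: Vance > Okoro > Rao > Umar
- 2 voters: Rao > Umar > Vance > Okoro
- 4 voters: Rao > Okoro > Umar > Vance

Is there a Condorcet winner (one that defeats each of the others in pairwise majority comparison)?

Head-to-head results (25 voters total):
Rao vs Okoro: Okoro wins 19–6.
Rao vs Vance: Rao wins 17–8.
Rao vs Umar: Rao wins 14–11.
Okoro vs Vance: Okoro wins 15–10.
Okoro vs Umar: Umar wins 13–12.
Vance vs Umar: Umar wins 17–8.
No candidate beats all others: Rao beats Umar beats Okoro beats Rao, a majority cycle.

No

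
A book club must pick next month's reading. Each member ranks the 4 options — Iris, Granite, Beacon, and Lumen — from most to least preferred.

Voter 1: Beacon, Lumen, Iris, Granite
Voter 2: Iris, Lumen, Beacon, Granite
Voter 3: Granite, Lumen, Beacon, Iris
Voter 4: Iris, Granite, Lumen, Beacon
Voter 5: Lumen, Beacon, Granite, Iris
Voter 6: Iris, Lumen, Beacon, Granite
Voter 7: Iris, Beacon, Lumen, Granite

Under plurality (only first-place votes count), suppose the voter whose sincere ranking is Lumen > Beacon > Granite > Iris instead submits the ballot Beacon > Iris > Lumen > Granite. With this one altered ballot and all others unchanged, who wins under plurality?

First-place totals with the altered ballot: Iris 4, Granite 1, Beacon 2, Lumen 0.
The winner is unchanged: still Iris.

Iris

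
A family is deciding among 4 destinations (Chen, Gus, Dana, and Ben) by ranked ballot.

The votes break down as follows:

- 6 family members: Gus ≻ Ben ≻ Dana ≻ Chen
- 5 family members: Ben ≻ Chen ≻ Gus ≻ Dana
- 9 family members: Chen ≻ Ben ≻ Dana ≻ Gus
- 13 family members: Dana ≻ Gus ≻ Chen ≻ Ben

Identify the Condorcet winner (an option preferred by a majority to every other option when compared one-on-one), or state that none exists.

None — there is no Condorcet winner

Head-to-head results (33 voters total):
Chen vs Gus: Gus wins 19–14.
Chen vs Dana: Dana wins 19–14.
Chen vs Ben: Chen wins 22–11.
Gus vs Dana: Dana wins 22–11.
Gus vs Ben: Gus wins 19–14.
Dana vs Ben: Ben wins 20–13.
No candidate beats all others: Chen beats Ben beats Dana beats Chen, a majority cycle.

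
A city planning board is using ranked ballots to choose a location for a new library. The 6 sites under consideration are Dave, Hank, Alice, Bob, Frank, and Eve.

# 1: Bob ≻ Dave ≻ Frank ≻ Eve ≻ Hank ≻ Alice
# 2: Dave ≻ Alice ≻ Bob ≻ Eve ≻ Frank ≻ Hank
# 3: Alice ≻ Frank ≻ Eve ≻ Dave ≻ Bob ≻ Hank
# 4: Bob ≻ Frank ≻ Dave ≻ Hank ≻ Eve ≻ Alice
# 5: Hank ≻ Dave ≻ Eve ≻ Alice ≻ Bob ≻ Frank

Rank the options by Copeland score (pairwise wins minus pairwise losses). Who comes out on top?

Pairwise results:
  Dave vs Hank: Dave wins 4–1.
  Dave vs Alice: Dave wins 4–1.
  Dave vs Bob: Dave wins 3–2.
  Dave vs Frank: Dave wins 3–2.
  Dave vs Eve: Dave wins 4–1.
  Hank vs Alice: Hank wins 3–2.
  Hank vs Bob: Bob wins 4–1.
  Hank vs Frank: Frank wins 4–1.
  Hank vs Eve: Eve wins 3–2.
  Alice vs Bob: Alice wins 3–2.
  Alice vs Frank: Alice wins 3–2.
  Alice vs Eve: Eve wins 3–2.
  Bob vs Frank: Bob wins 4–1.
  Bob vs Eve: Bob wins 3–2.
  Frank vs Eve: Frank wins 3–2.
Copeland scores (wins − losses):
  Dave: 5 − 0 = 5
  Hank: 1 − 4 = -3
  Alice: 2 − 3 = -1
  Bob: 3 − 2 = 1
  Frank: 2 − 3 = -1
  Eve: 2 − 3 = -1
Dave has the best Copeland score.

Dave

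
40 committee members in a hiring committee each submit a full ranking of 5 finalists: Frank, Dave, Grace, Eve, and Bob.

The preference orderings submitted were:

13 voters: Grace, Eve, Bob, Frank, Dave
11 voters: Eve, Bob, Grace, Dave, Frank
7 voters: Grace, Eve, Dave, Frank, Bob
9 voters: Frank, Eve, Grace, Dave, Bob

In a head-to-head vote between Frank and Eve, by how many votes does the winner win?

22

Ballots ranking Frank above Eve: 9.
Ballots ranking Eve above Frank: 13+11+7 = 31.
Eve wins 31–9, a margin of 22.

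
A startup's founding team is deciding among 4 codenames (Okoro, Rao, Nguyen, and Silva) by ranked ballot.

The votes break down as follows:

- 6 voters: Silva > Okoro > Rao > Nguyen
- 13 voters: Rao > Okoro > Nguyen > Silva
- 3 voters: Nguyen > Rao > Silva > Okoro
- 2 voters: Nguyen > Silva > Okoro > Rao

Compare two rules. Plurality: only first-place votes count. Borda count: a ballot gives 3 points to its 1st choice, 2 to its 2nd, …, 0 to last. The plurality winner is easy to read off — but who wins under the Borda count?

Plurality first-place counts: Okoro 0, Rao 13, Nguyen 5, Silva 6 → Rao.
Borda totals: Okoro 40, Rao 51, Nguyen 28, Silva 25 → Rao.

Rao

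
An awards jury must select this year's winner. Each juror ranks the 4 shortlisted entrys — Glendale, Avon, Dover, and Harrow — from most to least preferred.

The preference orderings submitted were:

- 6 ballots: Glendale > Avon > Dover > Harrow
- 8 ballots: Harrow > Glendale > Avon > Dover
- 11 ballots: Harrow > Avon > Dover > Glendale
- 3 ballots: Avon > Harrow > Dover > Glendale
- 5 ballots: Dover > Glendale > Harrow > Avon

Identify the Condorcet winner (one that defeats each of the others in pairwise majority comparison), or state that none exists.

Head-to-head results (33 voters total):
Glendale vs Avon: Glendale wins 19–14.
Glendale vs Dover: Dover wins 19–14.
Glendale vs Harrow: Harrow wins 22–11.
Avon vs Dover: Avon wins 28–5.
Avon vs Harrow: Harrow wins 24–9.
Dover vs Harrow: Harrow wins 22–11.
Harrow beats each rival — Glendale (22–11), Avon (24–9), Dover (22–11) — so Harrow is the Condorcet winner.

Harrow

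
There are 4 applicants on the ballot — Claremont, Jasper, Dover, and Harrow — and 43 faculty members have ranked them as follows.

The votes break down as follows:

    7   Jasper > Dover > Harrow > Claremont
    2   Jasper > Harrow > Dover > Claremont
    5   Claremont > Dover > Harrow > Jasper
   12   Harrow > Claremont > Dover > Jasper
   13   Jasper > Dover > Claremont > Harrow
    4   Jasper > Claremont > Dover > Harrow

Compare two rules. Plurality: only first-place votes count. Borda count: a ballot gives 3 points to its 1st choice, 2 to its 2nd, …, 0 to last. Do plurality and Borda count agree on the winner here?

Yes

Plurality first-place counts: Claremont 5, Jasper 26, Dover 0, Harrow 12 → Jasper.
Borda totals: Claremont 60, Jasper 78, Dover 68, Harrow 52 → Jasper.
The two rules agree on Jasper.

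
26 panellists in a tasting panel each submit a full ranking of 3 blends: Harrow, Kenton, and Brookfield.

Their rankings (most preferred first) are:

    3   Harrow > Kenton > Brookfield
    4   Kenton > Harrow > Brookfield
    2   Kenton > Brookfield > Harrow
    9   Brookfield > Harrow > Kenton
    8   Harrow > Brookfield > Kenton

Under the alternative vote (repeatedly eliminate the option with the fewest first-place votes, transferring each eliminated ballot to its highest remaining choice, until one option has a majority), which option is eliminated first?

Round 1: Harrow 11, Brookfield 9, Kenton 6. Kenton has the fewest and is eliminated.
Round 2: Harrow 15, Brookfield 11. Harrow has a majority.

Kenton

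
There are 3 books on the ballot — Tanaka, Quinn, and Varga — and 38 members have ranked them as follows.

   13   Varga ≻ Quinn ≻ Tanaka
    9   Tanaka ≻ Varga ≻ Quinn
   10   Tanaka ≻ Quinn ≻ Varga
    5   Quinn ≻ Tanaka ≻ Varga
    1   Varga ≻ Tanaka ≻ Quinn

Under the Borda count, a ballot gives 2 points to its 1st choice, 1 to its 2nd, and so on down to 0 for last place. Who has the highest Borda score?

Tanaka

Borda scores:
  Tanaka: 13·0 + 9·2 + 10·2 + 5·1 + 1 = 44
  Quinn: 13·1 + 9·0 + 10·1 + 5·2 + 0 = 33
  Varga: 13·2 + 9·1 + 10·0 + 5·0 + 2 = 37
Tanaka has the highest total.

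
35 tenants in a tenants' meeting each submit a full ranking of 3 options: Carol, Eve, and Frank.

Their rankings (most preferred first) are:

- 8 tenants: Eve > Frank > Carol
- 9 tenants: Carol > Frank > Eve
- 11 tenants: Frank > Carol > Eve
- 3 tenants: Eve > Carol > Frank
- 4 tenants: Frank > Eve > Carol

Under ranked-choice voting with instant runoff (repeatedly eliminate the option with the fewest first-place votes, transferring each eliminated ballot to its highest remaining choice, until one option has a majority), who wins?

Round 1: Frank 15, Eve 11, Carol 9. Carol has the fewest and is eliminated.
Round 2: Frank 24, Eve 11. Frank has a majority.

Frank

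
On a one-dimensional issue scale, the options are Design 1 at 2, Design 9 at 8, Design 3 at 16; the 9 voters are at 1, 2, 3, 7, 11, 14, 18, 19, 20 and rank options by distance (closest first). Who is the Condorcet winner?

With single-peaked preferences on a line, the Condorcet winner is the candidate closest to the median voter.
The median voter (position 11) is closest to Design 9 at 8.
Check: Design 9 vs Design 1 — voters closer to Design 9: 6 of 9.

Design 9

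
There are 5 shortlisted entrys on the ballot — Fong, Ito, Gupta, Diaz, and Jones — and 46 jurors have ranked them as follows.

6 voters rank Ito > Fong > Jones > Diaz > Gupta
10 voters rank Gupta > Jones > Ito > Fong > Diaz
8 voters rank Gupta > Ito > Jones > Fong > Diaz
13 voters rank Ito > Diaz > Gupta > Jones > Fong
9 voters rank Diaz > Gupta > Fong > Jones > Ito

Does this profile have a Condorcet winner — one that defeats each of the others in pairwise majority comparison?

No

Head-to-head results (46 voters total):
Fong vs Ito: Ito wins 37–9.
Fong vs Gupta: Gupta wins 40–6.
Fong vs Diaz: Fong wins 24–22.
Fong vs Jones: Jones wins 31–15.
Ito vs Gupta: Gupta wins 27–19.
Ito vs Diaz: Ito wins 37–9.
Ito vs Jones: Ito wins 27–19.
Gupta vs Diaz: Diaz wins 28–18.
Gupta vs Jones: Gupta wins 40–6.
Diaz vs Jones: Jones wins 24–22.
No candidate beats all others: Fong beats Diaz beats Gupta beats Fong, a majority cycle.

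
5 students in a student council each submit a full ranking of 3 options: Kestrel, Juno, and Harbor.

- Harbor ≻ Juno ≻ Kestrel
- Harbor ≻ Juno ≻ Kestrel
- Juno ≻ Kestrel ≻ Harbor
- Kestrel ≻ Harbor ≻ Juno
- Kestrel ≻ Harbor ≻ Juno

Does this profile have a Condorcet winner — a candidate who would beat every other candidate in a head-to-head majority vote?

Head-to-head results (5 voters total):
Kestrel vs Juno: Juno wins 3–2.
Kestrel vs Harbor: Kestrel wins 3–2.
Juno vs Harbor: Harbor wins 4–1.
No candidate beats all others: Kestrel beats Harbor beats Juno beats Kestrel, a majority cycle.

No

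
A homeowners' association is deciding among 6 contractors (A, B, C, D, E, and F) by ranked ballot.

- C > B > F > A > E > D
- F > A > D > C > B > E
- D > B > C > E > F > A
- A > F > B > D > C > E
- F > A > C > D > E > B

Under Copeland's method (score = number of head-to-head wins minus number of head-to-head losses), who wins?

Pairwise results:
  A vs B: A wins 3–2.
  A vs C: A wins 3–2.
  A vs D: A wins 4–1.
  A vs E: A wins 4–1.
  A vs F: F wins 4–1.
  B vs C: C wins 3–2.
  B vs D: D wins 3–2.
  B vs E: B wins 4–1.
  B vs F: F wins 3–2.
  C vs D: D wins 3–2.
  C vs E: C wins 5–0.
  C vs F: F wins 3–2.
  D vs E: D wins 4–1.
  D vs F: F wins 4–1.
  E vs F: F wins 4–1.
Copeland scores (wins − losses):
  A: 4 − 1 = 3
  B: 1 − 4 = -3
  C: 2 − 3 = -1
  D: 3 − 2 = 1
  E: 0 − 5 = -5
  F: 5 − 0 = 5
F has the best Copeland score.

F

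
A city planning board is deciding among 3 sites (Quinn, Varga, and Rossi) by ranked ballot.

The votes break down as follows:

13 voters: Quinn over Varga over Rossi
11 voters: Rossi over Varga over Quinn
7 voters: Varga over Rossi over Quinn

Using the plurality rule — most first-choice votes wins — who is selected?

Quinn

First-place vote totals:
  Quinn: 13
  Varga: 7
  Rossi: 11
Quinn has the most first-place votes.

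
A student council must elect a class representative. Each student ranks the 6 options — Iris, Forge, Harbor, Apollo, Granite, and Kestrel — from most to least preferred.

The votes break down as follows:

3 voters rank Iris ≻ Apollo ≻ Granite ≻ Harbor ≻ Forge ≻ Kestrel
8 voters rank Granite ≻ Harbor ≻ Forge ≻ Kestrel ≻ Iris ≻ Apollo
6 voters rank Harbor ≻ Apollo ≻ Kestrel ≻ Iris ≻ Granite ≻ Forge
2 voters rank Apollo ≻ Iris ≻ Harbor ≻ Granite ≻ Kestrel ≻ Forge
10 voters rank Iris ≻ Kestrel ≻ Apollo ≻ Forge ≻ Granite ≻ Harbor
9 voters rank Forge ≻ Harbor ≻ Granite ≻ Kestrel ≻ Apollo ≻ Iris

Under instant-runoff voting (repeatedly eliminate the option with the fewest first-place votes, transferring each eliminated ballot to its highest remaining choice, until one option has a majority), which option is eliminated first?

Kestrel

Round 1: Iris 13, Forge 9, Granite 8, Harbor 6, Apollo 2, Kestrel 0. Kestrel has the fewest and is eliminated.
Round 2: Iris 13, Forge 9, Granite 8, Harbor 6, Apollo 2. Apollo has the fewest and is eliminated.
Round 3: Iris 15, Forge 9, Granite 8, Harbor 6. Harbor has the fewest and is eliminated.
Round 4: Iris 21, Forge 9, Granite 8. Iris has a majority.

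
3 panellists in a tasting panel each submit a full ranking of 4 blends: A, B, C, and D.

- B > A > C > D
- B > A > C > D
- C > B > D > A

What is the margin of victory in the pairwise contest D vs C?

Ballots ranking D above C: 0.
Ballots ranking C above D: 3.
C wins 3–0, a margin of 3.

3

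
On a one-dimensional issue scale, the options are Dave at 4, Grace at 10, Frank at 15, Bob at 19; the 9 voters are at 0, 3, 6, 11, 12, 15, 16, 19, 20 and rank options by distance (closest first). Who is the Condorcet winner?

With single-peaked preferences on a line, the Condorcet winner is the candidate closest to the median voter.
The median voter (position 12) is closest to Grace at 10.
Check: Grace vs Dave — voters closer to Grace: 6 of 9.

Grace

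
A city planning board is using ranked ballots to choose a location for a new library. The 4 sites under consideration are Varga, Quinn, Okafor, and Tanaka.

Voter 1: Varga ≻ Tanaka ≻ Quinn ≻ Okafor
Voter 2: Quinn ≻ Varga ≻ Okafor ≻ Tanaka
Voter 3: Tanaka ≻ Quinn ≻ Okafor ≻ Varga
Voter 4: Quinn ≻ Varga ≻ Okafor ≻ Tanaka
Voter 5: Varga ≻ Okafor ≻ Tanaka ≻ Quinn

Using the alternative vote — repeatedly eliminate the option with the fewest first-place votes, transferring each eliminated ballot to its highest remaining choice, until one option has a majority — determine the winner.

Round 1: Varga 2, Quinn 2, Tanaka 1, Okafor 0. Okafor has the fewest and is eliminated.
Round 2: Varga 2, Quinn 2, Tanaka 1. Tanaka has the fewest and is eliminated.
Round 3: Quinn 3, Varga 2. Quinn has a majority.

Quinn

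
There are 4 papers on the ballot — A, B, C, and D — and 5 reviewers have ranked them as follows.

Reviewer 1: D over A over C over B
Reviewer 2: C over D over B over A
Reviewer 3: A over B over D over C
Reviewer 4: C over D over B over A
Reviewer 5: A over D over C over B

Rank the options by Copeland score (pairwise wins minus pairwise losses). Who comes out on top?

D

Pairwise results:
  A vs B: A wins 3–2.
  A vs C: A wins 3–2.
  A vs D: D wins 3–2.
  B vs C: C wins 4–1.
  B vs D: D wins 4–1.
  C vs D: D wins 3–2.
Copeland scores (wins − losses):
  A: 2 − 1 = 1
  B: 0 − 3 = -3
  C: 1 − 2 = -1
  D: 3 − 0 = 3
D has the best Copeland score.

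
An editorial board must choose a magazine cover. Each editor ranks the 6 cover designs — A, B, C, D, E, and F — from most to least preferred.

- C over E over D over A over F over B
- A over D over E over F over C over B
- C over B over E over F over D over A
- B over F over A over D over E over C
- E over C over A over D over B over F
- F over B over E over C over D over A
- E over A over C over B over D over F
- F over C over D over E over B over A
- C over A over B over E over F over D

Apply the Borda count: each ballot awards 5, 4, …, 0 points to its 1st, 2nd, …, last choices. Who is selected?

Borda scores:
  A: 2 + 5 + 0 + 3 + 3 + 0 + 4 + 0 + 4 = 21
  B: 0 + 0 + 4 + 5 + 1 + 4 + 2 + 1 + 3 = 20
  C: 5 + 1 + 5 + 0 + 4 + 2 + 3 + 4 + 5 = 29
  D: 3 + 4 + 1 + 2 + 2 + 1 + 1 + 3 + 0 = 17
  E: 4 + 3 + 3 + 1 + 5 + 3 + 5 + 2 + 2 = 28
  F: 1 + 2 + 2 + 4 + 0 + 5 + 0 + 5 + 1 = 20
C has the highest total.

C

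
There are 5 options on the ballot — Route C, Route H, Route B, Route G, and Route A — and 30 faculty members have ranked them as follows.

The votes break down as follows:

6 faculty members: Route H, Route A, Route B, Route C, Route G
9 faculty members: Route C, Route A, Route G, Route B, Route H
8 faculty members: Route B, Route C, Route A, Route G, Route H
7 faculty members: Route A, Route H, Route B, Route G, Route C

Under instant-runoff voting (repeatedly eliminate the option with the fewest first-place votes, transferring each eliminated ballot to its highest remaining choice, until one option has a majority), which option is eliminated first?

Round 1: Route C 9, Route B 8, Route A 7, Route H 6, Route G 0. Route G has the fewest and is eliminated.
Round 2: Route C 9, Route B 8, Route A 7, Route H 6. Route H has the fewest and is eliminated.
Round 3: Route A 13, Route C 9, Route B 8. Route B has the fewest and is eliminated.
Round 4: Route C 17, Route A 13. Route C has a majority.

Route G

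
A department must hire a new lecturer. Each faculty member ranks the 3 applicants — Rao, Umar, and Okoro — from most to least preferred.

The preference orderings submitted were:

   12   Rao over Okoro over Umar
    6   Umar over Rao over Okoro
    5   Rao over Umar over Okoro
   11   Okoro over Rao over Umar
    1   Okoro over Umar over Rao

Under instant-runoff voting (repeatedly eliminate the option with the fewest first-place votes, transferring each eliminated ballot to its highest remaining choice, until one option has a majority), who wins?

Round 1: Rao 17, Okoro 12, Umar 6. Umar has the fewest and is eliminated.
Round 2: Rao 23, Okoro 12. Rao has a majority.

Rao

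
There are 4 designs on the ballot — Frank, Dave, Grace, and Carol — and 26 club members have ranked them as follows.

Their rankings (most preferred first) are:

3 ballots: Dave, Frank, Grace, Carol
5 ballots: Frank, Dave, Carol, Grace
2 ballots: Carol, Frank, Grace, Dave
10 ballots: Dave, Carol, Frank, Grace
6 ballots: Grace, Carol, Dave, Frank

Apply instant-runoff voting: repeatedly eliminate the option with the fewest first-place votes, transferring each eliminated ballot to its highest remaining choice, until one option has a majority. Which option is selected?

Round 1: Dave 13, Grace 6, Frank 5, Carol 2. Carol has the fewest and is eliminated.
Round 2: Dave 13, Frank 7, Grace 6. Grace has the fewest and is eliminated.
Round 3: Dave 19, Frank 7. Dave has a majority.

Dave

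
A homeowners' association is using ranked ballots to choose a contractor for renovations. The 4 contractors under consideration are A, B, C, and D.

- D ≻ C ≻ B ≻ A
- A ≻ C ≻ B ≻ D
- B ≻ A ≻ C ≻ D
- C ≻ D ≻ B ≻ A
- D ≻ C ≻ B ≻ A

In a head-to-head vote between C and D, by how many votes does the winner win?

1

Ballots ranking C above D: 3.
Ballots ranking D above C: 2.
C wins 3–2, a margin of 1.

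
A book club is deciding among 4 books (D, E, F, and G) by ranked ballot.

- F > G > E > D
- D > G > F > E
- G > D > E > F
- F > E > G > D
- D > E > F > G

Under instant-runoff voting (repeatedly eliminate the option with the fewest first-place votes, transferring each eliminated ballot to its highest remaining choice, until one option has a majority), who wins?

Round 1: D 2, F 2, G 1, E 0. E has the fewest and is eliminated.
Round 2: D 2, F 2, G 1. G has the fewest and is eliminated.
Round 3: D 3, F 2. D has a majority.

D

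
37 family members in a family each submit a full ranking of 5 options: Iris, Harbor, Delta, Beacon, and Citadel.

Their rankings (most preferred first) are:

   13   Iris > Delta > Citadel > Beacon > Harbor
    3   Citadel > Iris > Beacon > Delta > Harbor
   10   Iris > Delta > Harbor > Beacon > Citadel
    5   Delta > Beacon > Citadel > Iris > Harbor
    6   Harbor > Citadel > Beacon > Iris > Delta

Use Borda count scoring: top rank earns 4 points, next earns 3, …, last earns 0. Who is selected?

Borda scores:
  Iris: 13·4 + 3·3 + 10·4 + 5·1 + 6·1 = 112
  Harbor: 13·0 + 3·0 + 10·2 + 5·0 + 6·4 = 44
  Delta: 13·3 + 3·1 + 10·3 + 5·4 + 6·0 = 92
  Beacon: 13·1 + 3·2 + 10·1 + 5·3 + 6·2 = 56
  Citadel: 13·2 + 3·4 + 10·0 + 5·2 + 6·3 = 66
Iris has the highest total.

Iris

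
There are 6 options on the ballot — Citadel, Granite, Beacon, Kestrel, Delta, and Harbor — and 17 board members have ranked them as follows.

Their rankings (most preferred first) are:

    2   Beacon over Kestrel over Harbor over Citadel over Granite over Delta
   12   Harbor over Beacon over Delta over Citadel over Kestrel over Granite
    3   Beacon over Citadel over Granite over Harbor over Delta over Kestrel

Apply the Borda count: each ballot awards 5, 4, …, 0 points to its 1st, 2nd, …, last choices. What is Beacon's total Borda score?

Borda scores:
  Citadel: 2·2 + 12·2 + 3·4 = 40
  Granite: 2·1 + 12·0 + 3·3 = 11
  Beacon: 2·5 + 12·4 + 3·5 = 73
  Kestrel: 2·4 + 12·1 + 3·0 = 20
  Delta: 2·0 + 12·3 + 3·1 = 39
  Harbor: 2·3 + 12·5 + 3·2 = 72

73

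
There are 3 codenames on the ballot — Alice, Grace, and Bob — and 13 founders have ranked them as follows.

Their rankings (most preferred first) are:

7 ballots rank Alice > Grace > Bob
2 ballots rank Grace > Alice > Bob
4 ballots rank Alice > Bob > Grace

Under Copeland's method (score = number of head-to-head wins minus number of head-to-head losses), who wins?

Pairwise results:
  Alice vs Grace: Alice wins 11–2.
  Alice vs Bob: Alice wins 13–0.
  Grace vs Bob: Grace wins 9–4.
Copeland scores (wins − losses):
  Alice: 2 − 0 = 2
  Grace: 1 − 1 = 0
  Bob: 0 − 2 = -2
Alice has the best Copeland score.

Alice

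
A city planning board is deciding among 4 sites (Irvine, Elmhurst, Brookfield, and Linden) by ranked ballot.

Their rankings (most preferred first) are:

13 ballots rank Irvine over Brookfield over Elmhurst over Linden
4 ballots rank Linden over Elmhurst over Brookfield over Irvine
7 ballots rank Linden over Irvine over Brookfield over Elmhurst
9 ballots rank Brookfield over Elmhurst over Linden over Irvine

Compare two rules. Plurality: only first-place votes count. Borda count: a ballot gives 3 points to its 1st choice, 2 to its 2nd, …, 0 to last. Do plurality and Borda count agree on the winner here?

No

Plurality first-place counts: Irvine 13, Elmhurst 0, Brookfield 9, Linden 11 → Irvine.
Borda totals: Irvine 53, Elmhurst 39, Brookfield 64, Linden 42 → Brookfield.
The two rules disagree: plurality picks Irvine, Borda picks Brookfield.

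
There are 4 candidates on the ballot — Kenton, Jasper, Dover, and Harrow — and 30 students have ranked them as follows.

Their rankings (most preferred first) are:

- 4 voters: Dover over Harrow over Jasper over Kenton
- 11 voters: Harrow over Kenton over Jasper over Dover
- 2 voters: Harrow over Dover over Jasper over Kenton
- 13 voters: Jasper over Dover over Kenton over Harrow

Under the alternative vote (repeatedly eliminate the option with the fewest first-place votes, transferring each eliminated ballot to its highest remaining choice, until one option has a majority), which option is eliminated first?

Kenton

Round 1: Jasper 13, Harrow 13, Dover 4, Kenton 0. Kenton has the fewest and is eliminated.
Round 2: Jasper 13, Harrow 13, Dover 4. Dover has the fewest and is eliminated.
Round 3: Harrow 17, Jasper 13. Harrow has a majority.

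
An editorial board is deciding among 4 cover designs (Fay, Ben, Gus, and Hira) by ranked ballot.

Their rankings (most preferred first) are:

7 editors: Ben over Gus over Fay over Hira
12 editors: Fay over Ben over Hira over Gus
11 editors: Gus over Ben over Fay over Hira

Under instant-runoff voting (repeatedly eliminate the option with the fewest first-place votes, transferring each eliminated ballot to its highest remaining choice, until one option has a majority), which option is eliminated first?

Round 1: Fay 12, Gus 11, Ben 7, Hira 0. Hira has the fewest and is eliminated.
Round 2: Fay 12, Gus 11, Ben 7. Ben has the fewest and is eliminated.
Round 3: Gus 18, Fay 12. Gus has a majority.

Hira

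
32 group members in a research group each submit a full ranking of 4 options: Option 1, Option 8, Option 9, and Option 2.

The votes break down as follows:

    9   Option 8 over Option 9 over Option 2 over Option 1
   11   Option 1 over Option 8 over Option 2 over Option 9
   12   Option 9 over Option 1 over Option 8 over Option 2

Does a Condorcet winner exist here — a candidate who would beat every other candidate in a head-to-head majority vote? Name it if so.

Head-to-head results (32 voters total):
Option 1 vs Option 8: Option 1 wins 23–9.
Option 1 vs Option 9: Option 9 wins 21–11.
Option 1 vs Option 2: Option 1 wins 23–9.
Option 8 vs Option 9: Option 8 wins 20–12.
Option 8 vs Option 2: Option 8 wins 32–0.
Option 9 vs Option 2: Option 9 wins 21–11.
No candidate beats all others: Option 1 beats Option 8 beats Option 9 beats Option 1, a majority cycle.

There is no Condorcet winner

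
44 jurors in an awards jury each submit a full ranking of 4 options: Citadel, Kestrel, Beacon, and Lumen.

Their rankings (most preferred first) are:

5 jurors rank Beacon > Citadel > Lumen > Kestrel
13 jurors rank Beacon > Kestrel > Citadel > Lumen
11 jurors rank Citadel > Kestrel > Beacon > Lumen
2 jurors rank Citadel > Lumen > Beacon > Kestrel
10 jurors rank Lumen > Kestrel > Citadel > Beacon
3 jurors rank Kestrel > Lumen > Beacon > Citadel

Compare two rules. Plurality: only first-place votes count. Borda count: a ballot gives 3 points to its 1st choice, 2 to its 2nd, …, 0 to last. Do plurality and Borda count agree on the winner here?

Plurality first-place counts: Citadel 13, Kestrel 3, Beacon 18, Lumen 10 → Beacon.
Borda totals: Citadel 72, Kestrel 77, Beacon 70, Lumen 45 → Kestrel.
The two rules disagree: plurality picks Beacon, Borda picks Kestrel.

No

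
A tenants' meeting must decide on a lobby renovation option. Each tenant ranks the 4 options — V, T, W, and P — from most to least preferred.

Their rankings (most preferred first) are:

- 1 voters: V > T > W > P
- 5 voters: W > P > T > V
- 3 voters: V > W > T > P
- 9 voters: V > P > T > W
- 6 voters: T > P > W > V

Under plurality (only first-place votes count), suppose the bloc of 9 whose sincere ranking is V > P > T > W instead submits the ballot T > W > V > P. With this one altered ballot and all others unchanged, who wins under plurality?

T

First-place totals with the altered ballot: V 4, T 15, W 5, P 0.
The switch changes the winner from V to T.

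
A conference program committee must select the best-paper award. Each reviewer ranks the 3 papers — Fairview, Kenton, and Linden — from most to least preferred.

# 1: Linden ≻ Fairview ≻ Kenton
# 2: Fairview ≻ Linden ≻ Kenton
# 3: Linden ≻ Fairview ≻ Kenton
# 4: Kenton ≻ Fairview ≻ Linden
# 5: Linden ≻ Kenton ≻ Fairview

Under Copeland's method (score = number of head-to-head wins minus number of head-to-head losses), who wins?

Linden

Pairwise results:
  Fairview vs Kenton: Fairview wins 3–2.
  Fairview vs Linden: Linden wins 3–2.
  Kenton vs Linden: Linden wins 4–1.
Copeland scores (wins − losses):
  Fairview: 1 − 1 = 0
  Kenton: 0 − 2 = -2
  Linden: 2 − 0 = 2
Linden has the best Copeland score.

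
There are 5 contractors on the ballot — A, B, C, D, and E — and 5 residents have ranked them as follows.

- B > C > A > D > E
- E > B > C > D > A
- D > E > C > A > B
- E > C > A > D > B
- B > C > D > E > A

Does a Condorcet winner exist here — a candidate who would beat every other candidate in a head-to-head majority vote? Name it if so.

No Condorcet winner

Head-to-head results (5 voters total):
A vs B: B wins 3–2.
A vs C: C wins 5–0.
A vs D: D wins 3–2.
A vs E: E wins 4–1.
B vs C: B wins 3–2.
B vs D: B wins 3–2.
B vs E: E wins 3–2.
C vs D: C wins 4–1.
C vs E: E wins 3–2.
D vs E: D wins 3–2.
No candidate beats all others: B beats D beats E beats B, a majority cycle.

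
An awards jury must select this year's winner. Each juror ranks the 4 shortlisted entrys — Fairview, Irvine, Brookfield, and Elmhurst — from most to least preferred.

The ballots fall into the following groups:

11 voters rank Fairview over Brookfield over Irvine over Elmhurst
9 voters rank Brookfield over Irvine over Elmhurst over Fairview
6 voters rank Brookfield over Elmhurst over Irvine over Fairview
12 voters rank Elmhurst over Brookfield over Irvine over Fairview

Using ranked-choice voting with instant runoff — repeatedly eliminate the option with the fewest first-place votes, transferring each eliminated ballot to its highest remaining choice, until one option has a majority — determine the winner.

Round 1: Brookfield 15, Elmhurst 12, Fairview 11, Irvine 0. Irvine has the fewest and is eliminated.
Round 2: Brookfield 15, Elmhurst 12, Fairview 11. Fairview has the fewest and is eliminated.
Round 3: Brookfield 26, Elmhurst 12. Brookfield has a majority.

Brookfield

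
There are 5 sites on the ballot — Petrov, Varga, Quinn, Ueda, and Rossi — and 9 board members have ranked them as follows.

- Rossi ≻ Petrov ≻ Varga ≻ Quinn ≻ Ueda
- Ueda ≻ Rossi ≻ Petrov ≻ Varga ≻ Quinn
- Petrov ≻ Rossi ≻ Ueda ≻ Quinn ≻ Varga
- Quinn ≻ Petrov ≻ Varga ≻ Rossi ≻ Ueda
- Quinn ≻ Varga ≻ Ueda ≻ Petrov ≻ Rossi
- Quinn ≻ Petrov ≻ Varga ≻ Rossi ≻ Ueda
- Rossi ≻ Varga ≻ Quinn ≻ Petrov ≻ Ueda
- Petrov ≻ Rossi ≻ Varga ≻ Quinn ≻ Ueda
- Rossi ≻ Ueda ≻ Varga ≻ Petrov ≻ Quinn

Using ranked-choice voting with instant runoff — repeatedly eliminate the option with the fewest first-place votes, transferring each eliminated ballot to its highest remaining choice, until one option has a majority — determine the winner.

Round 1: Quinn 3, Rossi 3, Petrov 2, Ueda 1, Varga 0. Varga has the fewest and is eliminated.
Round 2: Quinn 3, Rossi 3, Petrov 2, Ueda 1. Ueda has the fewest and is eliminated.
Round 3: Rossi 4, Quinn 3, Petrov 2. Petrov has the fewest and is eliminated.
Round 4: Rossi 6, Quinn 3. Rossi has a majority.

Rossi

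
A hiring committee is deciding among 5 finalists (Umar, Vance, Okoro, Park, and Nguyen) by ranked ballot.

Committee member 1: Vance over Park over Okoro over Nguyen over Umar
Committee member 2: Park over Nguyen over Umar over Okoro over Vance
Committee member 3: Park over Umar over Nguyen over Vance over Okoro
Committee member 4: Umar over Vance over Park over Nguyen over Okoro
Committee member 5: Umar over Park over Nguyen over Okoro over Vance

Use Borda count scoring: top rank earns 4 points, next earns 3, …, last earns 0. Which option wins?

Park

Borda scores:
  Umar: 0 + 2 + 3 + 4 + 4 = 13
  Vance: 4 + 0 + 1 + 3 + 0 = 8
  Okoro: 2 + 1 + 0 + 0 + 1 = 4
  Park: 3 + 4 + 4 + 2 + 3 = 16
  Nguyen: 1 + 3 + 2 + 1 + 2 = 9
Park has the highest total.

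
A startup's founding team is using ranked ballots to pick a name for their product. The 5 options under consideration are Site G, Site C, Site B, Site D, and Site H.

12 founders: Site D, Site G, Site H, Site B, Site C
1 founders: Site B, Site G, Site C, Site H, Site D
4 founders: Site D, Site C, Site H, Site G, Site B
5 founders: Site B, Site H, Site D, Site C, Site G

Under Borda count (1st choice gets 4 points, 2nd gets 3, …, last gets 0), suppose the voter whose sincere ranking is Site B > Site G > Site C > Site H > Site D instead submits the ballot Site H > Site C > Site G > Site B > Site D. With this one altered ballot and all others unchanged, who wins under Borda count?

Site D

Borda totals with the altered ballot: Site G 42, Site C 20, Site B 33, Site D 74, Site H 51.
The winner is unchanged: still Site D.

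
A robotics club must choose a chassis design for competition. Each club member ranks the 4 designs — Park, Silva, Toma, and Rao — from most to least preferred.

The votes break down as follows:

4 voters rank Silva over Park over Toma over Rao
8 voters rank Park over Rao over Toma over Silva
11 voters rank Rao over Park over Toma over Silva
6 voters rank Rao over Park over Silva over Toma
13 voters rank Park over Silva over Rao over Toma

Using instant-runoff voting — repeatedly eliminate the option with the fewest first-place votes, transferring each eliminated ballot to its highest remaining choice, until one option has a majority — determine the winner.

Round 1: Park 21, Rao 17, Silva 4, Toma 0. Toma has the fewest and is eliminated.
Round 2: Park 21, Rao 17, Silva 4. Silva has the fewest and is eliminated.
Round 3: Park 25, Rao 17. Park has a majority.

Park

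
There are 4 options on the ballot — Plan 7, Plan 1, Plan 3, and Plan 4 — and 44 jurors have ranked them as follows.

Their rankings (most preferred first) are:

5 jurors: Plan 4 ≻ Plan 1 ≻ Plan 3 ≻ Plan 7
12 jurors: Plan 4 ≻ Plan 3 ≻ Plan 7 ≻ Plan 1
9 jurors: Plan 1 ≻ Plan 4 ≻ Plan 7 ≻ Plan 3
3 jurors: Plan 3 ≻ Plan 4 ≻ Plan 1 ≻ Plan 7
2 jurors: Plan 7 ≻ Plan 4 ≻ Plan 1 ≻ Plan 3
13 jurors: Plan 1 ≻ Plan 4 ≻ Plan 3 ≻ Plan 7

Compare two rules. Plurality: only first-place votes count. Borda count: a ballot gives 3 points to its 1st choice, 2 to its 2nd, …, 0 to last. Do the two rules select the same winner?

No

Plurality first-place counts: Plan 7 2, Plan 1 22, Plan 3 3, Plan 4 17 → Plan 1.
Borda totals: Plan 7 27, Plan 1 81, Plan 3 51, Plan 4 105 → Plan 4.
The two rules disagree: plurality picks Plan 1, Borda picks Plan 4.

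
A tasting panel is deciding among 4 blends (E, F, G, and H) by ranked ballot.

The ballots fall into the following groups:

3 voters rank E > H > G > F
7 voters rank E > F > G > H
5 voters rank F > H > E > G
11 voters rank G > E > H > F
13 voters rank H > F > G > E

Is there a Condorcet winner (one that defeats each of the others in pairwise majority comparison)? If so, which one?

Head-to-head results (39 voters total):
E vs F: E wins 21–18.
E vs G: G wins 24–15.
E vs H: E wins 21–18.
F vs G: F wins 25–14.
F vs H: H wins 27–12.
G vs H: H wins 21–18.
No candidate beats all others: E beats F beats G beats E, a majority cycle.

No Condorcet winner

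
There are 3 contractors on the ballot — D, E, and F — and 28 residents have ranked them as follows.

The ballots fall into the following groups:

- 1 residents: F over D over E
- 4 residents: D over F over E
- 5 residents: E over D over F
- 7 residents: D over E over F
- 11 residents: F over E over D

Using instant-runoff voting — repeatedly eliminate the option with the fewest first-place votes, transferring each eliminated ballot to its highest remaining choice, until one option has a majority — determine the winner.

D

Round 1: F 12, D 11, E 5. E has the fewest and is eliminated.
Round 2: D 16, F 12. D has a majority.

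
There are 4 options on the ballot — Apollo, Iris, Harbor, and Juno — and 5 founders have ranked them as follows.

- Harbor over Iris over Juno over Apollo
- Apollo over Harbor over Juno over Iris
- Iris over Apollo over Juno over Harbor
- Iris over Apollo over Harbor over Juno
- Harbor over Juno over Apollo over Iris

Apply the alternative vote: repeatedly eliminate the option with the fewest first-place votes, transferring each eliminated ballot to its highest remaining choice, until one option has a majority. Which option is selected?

Harbor

Round 1: Iris 2, Harbor 2, Apollo 1, Juno 0. Juno has the fewest and is eliminated.
Round 2: Iris 2, Harbor 2, Apollo 1. Apollo has the fewest and is eliminated.
Round 3: Harbor 3, Iris 2. Harbor has a majority.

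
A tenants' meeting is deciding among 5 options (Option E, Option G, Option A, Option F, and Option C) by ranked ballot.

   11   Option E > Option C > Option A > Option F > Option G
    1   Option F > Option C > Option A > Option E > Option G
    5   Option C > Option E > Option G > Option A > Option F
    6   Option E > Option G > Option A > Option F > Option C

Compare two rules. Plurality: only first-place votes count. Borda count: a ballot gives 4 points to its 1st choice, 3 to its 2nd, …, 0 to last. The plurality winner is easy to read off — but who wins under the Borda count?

Option E

Plurality first-place counts: Option E 17, Option G 0, Option A 0, Option F 1, Option C 5 → Option E.
Borda totals: Option E 84, Option G 28, Option A 41, Option F 21, Option C 56 → Option E.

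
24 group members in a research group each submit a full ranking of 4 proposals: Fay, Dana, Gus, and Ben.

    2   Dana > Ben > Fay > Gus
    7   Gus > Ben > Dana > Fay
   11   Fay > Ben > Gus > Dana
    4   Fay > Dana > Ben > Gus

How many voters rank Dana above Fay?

9

Ballots ranking Dana above Fay: 2+7 = 9.
Ballots ranking Fay above Dana: 11+4 = 15.
So 9 of 24 voters prefer Dana to Fay.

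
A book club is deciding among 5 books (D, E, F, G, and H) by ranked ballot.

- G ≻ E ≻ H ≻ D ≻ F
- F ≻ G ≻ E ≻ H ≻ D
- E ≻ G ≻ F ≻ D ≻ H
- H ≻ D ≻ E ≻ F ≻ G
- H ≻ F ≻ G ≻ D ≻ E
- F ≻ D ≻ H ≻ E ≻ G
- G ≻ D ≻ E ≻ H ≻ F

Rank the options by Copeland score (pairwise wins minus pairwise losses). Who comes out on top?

Pairwise results:
  D vs E: D wins 4–3.
  D vs F: F wins 4–3.
  D vs G: G wins 5–2.
  D vs H: H wins 4–3.
  E vs F: E wins 4–3.
  E vs G: G wins 4–3.
  E vs H: E wins 4–3.
  F vs G: F wins 4–3.
  F vs H: H wins 4–3.
  G vs H: G wins 4–3.
Copeland scores (wins − losses):
  D: 1 − 3 = -2
  E: 2 − 2 = 0
  F: 2 − 2 = 0
  G: 3 − 1 = 2
  H: 2 − 2 = 0
G has the best Copeland score.

G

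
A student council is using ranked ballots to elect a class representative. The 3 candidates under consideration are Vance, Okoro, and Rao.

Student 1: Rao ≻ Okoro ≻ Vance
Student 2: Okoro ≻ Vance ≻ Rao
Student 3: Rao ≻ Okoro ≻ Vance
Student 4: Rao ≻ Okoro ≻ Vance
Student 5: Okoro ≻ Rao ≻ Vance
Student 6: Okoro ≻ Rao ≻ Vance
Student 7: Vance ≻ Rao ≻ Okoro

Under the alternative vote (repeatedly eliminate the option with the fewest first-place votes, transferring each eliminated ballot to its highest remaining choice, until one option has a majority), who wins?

Round 1: Okoro 3, Rao 3, Vance 1. Vance has the fewest and is eliminated.
Round 2: Rao 4, Okoro 3. Rao has a majority.

Rao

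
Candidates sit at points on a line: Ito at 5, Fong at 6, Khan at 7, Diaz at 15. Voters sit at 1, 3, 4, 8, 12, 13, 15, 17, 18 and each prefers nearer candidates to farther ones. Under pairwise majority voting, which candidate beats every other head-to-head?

With single-peaked preferences on a line, the Condorcet winner is the candidate closest to the median voter.
The median voter (position 12) is closest to Diaz at 15.
Check: Diaz vs Ito — voters closer to Diaz: 5 of 9.

Diaz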